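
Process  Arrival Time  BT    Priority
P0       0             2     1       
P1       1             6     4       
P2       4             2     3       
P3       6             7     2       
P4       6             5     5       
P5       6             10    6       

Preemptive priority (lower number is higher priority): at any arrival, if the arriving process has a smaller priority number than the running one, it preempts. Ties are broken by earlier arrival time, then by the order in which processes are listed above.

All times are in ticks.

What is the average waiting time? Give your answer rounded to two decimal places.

6.17

Timeline: | P0 0-2 | P1 2-4 | P2 4-6 | P3 6-13 | P1 13-17 | P4 17-22 | P5 22-32 |
Completion: P0=2  P1=17  P2=6  P3=13  P4=22  P5=32
Turnaround (C−A): P0=2  P1=16  P2=2  P3=7  P4=16  P5=26
Waiting times: P0=0, P1=10, P2=0, P3=0, P4=11, P5=16
Average waiting = (0+10+0+0+11+16) / 6 = 37/6 = 6.17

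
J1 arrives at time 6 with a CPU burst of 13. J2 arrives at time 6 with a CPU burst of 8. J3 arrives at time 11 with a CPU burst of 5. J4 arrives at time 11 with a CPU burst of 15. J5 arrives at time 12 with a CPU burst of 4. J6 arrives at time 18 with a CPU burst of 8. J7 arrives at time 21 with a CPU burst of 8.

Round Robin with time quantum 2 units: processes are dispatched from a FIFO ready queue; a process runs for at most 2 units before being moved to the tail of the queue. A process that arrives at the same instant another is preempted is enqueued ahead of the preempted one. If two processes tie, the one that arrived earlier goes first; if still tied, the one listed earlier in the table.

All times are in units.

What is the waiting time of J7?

Schedule: | idle 0-6 | J1 6-8 | J2 8-10 | J1 10-12 | J2 12-14 | J3 14-16 | J4 16-18 | J5 18-20 | J1 20-22 | J2 22-24 | J3 24-26 | J6 26-28 | J4 28-30 | J5 30-32 | J7 32-34 | J1 34-36 | J2 36-38 | J3 38-39 | J6 39-41 | J4 41-43 | J7 43-45 | J1 45-47 | J6 47-49 | J4 49-51 | J7 51-53 | J1 53-55 | J6 55-57 | J4 57-59 | J7 59-61 | J1 61-62 | J4 62-67 |
Completion: J1=62  J2=38  J3=39  J4=67  J5=32  J6=57  J7=61
Turnaround (C−A): J1=56  J2=32  J3=28  J4=56  J5=20  J6=39  J7=40
Waiting(J7) = turnaround − burst = 40 − 8 = 32

32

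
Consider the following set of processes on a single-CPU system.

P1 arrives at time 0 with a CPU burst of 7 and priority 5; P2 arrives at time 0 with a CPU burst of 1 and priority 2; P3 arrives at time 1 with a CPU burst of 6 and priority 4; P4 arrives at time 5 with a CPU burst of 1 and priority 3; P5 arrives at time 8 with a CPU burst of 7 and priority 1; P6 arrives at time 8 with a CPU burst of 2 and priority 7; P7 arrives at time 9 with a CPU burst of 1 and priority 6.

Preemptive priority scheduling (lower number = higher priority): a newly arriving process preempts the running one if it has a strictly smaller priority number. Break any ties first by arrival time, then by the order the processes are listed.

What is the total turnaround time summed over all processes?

Gantt: | P2 0-1 | P3 1-5 | P4 5-6 | P3 6-8 | P5 8-15 | P1 15-22 | P7 22-23 | P6 23-25 |
Completion: P1=22  P2=1  P3=8  P4=6  P5=15  P6=25  P7=23
Turnaround = completion − arrival: P1=22, P2=1, P3=7, P4=1, P5=7, P6=17, P7=14
Total turnaround = 22 + 1 + 7 + 1 + 7 + 17 + 14 = 69

69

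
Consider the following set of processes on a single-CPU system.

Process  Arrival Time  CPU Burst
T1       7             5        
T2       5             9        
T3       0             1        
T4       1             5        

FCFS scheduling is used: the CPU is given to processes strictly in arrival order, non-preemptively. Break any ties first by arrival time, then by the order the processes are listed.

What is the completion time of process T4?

6

Gantt: | T3 0-1 | T4 1-6 | T2 6-15 | T1 15-20 |
Completion: T1=20  T2=15  T3=1  T4=6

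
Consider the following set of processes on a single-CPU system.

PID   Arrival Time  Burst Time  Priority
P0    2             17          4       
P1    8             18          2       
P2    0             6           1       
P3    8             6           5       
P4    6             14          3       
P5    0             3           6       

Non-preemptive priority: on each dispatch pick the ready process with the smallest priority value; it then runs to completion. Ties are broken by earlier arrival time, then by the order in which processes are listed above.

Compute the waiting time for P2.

Gantt: | P2 0-6 | P4 6-20 | P1 20-38 | P0 38-55 | P3 55-61 | P5 61-64 |
Completion: P0=55  P1=38  P2=6  P3=61  P4=20  P5=64
Turnaround (C−A): P0=53  P1=30  P2=6  P3=53  P4=14  P5=64
Waiting(P2) = turnaround − burst = 6 − 6 = 0

0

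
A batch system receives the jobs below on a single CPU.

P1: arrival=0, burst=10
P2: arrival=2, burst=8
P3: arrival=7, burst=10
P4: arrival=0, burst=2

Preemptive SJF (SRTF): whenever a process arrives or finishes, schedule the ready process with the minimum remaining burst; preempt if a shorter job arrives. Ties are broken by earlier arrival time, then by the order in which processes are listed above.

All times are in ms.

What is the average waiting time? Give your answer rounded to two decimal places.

5.75

Gantt: | P4 0-2 | P2 2-10 | P1 10-20 | P3 20-30 |
Completion: P1=20  P2=10  P3=30  P4=2
Waiting times: P1=10, P2=0, P3=13, P4=0
Average waiting = (10+0+13+0) / 4 = 23/4 = 5.75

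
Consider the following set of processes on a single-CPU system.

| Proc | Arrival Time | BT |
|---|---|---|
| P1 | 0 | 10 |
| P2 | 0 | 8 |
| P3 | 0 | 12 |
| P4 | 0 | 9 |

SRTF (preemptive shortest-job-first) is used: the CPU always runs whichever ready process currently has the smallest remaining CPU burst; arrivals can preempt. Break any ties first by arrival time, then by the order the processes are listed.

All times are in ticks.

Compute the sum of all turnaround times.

91

Timeline: | P2 0-8 | P4 8-17 | P1 17-27 | P3 27-39 |
Completion: P1=27  P2=8  P3=39  P4=17
Turnaround = completion − arrival: P1=27, P2=8, P3=39, P4=17
Total turnaround = 27 + 8 + 39 + 17 = 91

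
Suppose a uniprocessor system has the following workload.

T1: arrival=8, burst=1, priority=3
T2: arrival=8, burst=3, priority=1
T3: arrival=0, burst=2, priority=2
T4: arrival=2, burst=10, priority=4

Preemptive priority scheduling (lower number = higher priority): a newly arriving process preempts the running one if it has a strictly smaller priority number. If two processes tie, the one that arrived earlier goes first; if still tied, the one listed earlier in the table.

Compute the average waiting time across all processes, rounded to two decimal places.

Gantt: | T3 0-2 | T4 2-8 | T2 8-11 | T1 11-12 | T4 12-16 |
Completion: T1=12  T2=11  T3=2  T4=16
Turnaround (C−A): T1=4  T2=3  T3=2  T4=14
Waiting times: T1=3, T2=0, T3=0, T4=4
Average waiting = (3+0+0+4) / 4 = 7/4 = 1.75

1.75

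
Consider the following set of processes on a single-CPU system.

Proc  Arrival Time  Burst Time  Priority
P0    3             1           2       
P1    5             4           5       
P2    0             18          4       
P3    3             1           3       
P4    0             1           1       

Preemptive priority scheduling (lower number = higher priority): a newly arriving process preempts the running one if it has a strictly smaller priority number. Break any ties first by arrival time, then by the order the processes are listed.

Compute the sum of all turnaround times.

45

Gantt: | P4 0-1 | P2 1-3 | P0 3-4 | P3 4-5 | P2 5-21 | P1 21-25 |
Completion: P0=4  P1=25  P2=21  P3=5  P4=1
Turnaround = completion − arrival: P0=1, P1=20, P2=21, P3=2, P4=1
Total turnaround = 1 + 20 + 21 + 2 + 1 = 45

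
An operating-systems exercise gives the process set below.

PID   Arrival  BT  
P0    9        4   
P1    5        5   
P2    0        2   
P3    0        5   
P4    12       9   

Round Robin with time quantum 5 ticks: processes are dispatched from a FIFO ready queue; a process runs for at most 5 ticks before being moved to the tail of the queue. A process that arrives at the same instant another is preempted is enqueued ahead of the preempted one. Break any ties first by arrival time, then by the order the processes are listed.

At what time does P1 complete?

12

Schedule: | P2 0-2 | P3 2-7 | P1 7-12 | P0 12-16 | P4 16-25 |
Completion: P0=16  P1=12  P2=2  P3=7  P4=25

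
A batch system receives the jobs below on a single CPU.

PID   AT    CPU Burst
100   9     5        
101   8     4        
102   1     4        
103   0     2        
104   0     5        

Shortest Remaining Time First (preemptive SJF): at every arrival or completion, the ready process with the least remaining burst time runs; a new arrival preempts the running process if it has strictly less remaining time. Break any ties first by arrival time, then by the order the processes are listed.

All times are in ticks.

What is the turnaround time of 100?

11

Gantt: | 103 0-2 | 102 2-6 | 104 6-11 | 101 11-15 | 100 15-20 |
Completion: 100=20  101=15  102=6  103=2  104=11
Turnaround (C−A): 100=11  101=7  102=5  103=2  104=11
Turnaround(100) = completion − arrival = 20 − 9 = 11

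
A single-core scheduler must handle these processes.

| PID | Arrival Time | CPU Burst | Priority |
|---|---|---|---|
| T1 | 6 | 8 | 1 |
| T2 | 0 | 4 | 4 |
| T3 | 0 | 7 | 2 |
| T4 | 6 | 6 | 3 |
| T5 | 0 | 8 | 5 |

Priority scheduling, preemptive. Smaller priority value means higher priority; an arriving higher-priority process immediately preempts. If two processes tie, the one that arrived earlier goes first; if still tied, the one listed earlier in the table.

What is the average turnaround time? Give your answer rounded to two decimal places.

Gantt: | T3 0-6 | T1 6-14 | T3 14-15 | T4 15-21 | T2 21-25 | T5 25-33 |
Completion: T1=14  T2=25  T3=15  T4=21  T5=33
Turnaround (C−A): T1=8  T2=25  T3=15  T4=15  T5=33
Turnaround times: T1=8, T2=25, T3=15, T4=15, T5=33
Average turnaround = (8+25+15+15+33) / 5 = 96/5 = 19.20

19.20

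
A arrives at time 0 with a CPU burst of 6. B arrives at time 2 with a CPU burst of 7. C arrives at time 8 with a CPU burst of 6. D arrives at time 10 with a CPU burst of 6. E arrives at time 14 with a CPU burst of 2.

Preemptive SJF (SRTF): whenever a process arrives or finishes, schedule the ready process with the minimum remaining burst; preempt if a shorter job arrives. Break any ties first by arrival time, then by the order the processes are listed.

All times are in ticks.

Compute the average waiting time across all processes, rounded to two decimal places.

Schedule: | A 0-6 | B 6-13 | C 13-14 | E 14-16 | C 16-21 | D 21-27 |
Completion: A=6  B=13  C=21  D=27  E=16
Turnaround (C−A): A=6  B=11  C=13  D=17  E=2
Waiting times: A=0, B=4, C=7, D=11, E=0
Average waiting = (0+4+7+11+0) / 5 = 22/5 = 4.40

4.40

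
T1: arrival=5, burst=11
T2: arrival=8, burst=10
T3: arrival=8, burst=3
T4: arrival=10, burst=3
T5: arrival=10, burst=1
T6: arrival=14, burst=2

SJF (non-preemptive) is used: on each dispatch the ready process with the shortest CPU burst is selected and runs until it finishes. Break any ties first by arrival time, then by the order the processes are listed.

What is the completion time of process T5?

Gantt: | idle 0-5 | T1 5-16 | T5 16-17 | T6 17-19 | T3 19-22 | T4 22-25 | T2 25-35 |
Completion: T1=16  T2=35  T3=22  T4=25  T5=17  T6=19
Turnaround (C−A): T1=11  T2=27  T3=14  T4=15  T5=7  T6=5

17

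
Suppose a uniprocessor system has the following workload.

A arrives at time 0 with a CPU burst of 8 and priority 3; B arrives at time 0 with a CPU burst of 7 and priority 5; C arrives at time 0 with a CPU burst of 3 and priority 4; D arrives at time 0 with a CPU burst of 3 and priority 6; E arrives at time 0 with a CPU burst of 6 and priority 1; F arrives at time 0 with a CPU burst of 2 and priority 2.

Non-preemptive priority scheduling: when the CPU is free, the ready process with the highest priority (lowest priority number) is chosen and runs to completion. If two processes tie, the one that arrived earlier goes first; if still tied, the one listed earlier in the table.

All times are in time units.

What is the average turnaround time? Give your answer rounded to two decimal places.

17.33

Timeline: | E 0-6 | F 6-8 | A 8-16 | C 16-19 | B 19-26 | D 26-29 |
Completion: A=16  B=26  C=19  D=29  E=6  F=8
Turnaround times: A=16, B=26, C=19, D=29, E=6, F=8
Average turnaround = (16+26+19+29+6+8) / 6 = 104/6 = 17.33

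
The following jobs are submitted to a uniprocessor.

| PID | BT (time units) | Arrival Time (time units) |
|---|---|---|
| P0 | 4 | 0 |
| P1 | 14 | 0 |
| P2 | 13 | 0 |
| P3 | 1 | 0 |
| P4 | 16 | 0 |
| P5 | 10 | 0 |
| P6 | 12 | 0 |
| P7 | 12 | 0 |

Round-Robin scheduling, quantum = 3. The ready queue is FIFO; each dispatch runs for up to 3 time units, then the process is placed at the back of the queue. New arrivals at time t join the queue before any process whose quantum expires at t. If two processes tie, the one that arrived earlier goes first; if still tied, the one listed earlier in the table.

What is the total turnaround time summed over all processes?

Gantt: | P0 0-3 | P1 3-6 | P2 6-9 | P3 9-10 | P4 10-13 | P5 13-16 | P6 16-19 | P7 19-22 | P0 22-23 | P1 23-26 | P2 26-29 | P4 29-32 | P5 32-35 | P6 35-38 | P7 38-41 | P1 41-44 | P2 44-47 | P4 47-50 | P5 50-53 | P6 53-56 | P7 56-59 | P1 59-62 | P2 62-65 | P4 65-68 | P5 68-69 | P6 69-72 | P7 72-75 | P1 75-77 | P2 77-78 | P4 78-82 |
Completion: P0=23  P1=77  P2=78  P3=10  P4=82  P5=69  P6=72  P7=75
Turnaround = completion − arrival: P0=23, P1=77, P2=78, P3=10, P4=82, P5=69, P6=72, P7=75
Total turnaround = 23 + 77 + 78 + 10 + 82 + 69 + 72 + 75 = 486

486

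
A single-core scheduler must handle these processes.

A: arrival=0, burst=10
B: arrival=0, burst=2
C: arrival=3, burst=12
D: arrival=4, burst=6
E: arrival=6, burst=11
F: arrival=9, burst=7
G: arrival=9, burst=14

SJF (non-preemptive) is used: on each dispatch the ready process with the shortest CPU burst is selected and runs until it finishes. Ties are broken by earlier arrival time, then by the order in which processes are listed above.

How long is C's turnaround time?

45

Timeline: | B 0-2 | A 2-12 | D 12-18 | F 18-25 | E 25-36 | C 36-48 | G 48-62 |
Completion: A=12  B=2  C=48  D=18  E=36  F=25  G=62
Turnaround (C−A): A=12  B=2  C=45  D=14  E=30  F=16  G=53
Turnaround(C) = completion − arrival = 48 − 3 = 45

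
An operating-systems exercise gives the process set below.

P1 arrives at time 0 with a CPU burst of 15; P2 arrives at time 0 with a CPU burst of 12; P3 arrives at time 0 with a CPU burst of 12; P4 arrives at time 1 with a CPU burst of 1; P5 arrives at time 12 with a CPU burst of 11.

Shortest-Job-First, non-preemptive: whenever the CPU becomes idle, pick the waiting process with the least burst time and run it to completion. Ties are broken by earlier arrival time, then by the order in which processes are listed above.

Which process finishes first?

P2

Timeline: | P2 0-12 | P4 12-13 | P5 13-24 | P3 24-36 | P1 36-51 |
Completion: P1=51  P2=12  P3=36  P4=13  P5=24
Finish order: P2 → P4 → P5 → P3 → P1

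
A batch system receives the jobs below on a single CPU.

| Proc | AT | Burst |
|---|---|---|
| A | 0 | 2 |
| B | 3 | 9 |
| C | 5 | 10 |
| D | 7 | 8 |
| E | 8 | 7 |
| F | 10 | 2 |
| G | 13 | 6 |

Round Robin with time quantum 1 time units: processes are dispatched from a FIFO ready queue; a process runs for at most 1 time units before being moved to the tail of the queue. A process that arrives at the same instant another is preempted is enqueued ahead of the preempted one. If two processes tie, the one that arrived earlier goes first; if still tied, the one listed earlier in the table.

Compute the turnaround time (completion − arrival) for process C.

Schedule: | A 0-2 | idle 2-3 | B 3-5 | C 5-6 | B 6-7 | C 7-8 | D 8-9 | B 9-10 | E 10-11 | C 11-12 | D 12-13 | F 13-14 | B 14-15 | E 15-16 | C 16-17 | G 17-18 | D 18-19 | F 19-20 | B 20-21 | E 21-22 | C 22-23 | G 23-24 | D 24-25 | B 25-26 | E 26-27 | C 27-28 | G 28-29 | D 29-30 | B 30-31 | E 31-32 | C 32-33 | G 33-34 | D 34-35 | B 35-36 | E 36-37 | C 37-38 | G 38-39 | D 39-40 | E 40-41 | C 41-42 | G 42-43 | D 43-44 | C 44-45 |
Completion: A=2  B=36  C=45  D=44  E=41  F=20  G=43
Turnaround(C) = completion − arrival = 45 − 5 = 40

40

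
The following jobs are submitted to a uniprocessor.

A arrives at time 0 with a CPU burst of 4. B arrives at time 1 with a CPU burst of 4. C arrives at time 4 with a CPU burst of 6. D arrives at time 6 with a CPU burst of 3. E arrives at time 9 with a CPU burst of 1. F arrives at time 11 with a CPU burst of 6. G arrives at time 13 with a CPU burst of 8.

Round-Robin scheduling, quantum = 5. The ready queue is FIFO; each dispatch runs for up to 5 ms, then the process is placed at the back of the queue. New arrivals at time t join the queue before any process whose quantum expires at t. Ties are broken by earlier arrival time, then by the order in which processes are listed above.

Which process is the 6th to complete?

Schedule: | A 0-4 | B 4-8 | C 8-13 | D 13-16 | E 16-17 | F 17-22 | G 22-27 | C 27-28 | F 28-29 | G 29-32 |
Completion: A=4  B=8  C=28  D=16  E=17  F=29  G=32
Finish order: A → B → D → E → C → F → G

F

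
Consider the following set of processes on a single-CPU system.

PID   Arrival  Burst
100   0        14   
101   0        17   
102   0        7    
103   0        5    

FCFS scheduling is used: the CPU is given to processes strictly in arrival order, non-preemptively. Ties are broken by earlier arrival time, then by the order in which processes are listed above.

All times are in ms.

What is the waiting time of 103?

Timeline: | 100 0-14 | 101 14-31 | 102 31-38 | 103 38-43 |
Completion: 100=14  101=31  102=38  103=43
Turnaround (C−A): 100=14  101=31  102=38  103=43
Waiting(103) = turnaround − burst = 43 − 5 = 38

38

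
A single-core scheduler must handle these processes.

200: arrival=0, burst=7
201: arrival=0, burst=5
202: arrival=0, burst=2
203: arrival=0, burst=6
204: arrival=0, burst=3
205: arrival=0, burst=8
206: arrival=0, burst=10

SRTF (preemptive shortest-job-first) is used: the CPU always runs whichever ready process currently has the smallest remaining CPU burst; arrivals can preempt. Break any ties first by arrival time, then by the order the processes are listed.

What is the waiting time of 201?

Gantt: | 202 0-2 | 204 2-5 | 201 5-10 | 203 10-16 | 200 16-23 | 205 23-31 | 206 31-41 |
Completion: 200=23  201=10  202=2  203=16  204=5  205=31  206=41
Turnaround (C−A): 200=23  201=10  202=2  203=16  204=5  205=31  206=41
Waiting(201) = turnaround − burst = 10 − 5 = 5

5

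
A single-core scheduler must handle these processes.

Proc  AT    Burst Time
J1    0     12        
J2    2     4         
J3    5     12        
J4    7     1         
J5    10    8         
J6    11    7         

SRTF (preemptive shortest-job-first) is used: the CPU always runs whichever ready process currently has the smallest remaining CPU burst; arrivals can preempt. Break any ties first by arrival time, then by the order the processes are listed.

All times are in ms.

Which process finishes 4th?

J6

Schedule: | J1 0-2 | J2 2-6 | J1 6-7 | J4 7-8 | J1 8-17 | J6 17-24 | J5 24-32 | J3 32-44 |
Completion: J1=17  J2=6  J3=44  J4=8  J5=32  J6=24
Turnaround (C−A): J1=17  J2=4  J3=39  J4=1  J5=22  J6=13
Finish order: J2 → J4 → J1 → J6 → J5 → J3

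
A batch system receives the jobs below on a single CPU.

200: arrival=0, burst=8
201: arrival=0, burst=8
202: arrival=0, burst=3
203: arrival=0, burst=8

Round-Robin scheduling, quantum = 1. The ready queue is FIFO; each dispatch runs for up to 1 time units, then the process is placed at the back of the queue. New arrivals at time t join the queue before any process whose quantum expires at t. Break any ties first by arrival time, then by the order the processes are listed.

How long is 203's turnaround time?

Schedule: | 200 0-1 | 201 1-2 | 202 2-3 | 203 3-4 | 200 4-5 | 201 5-6 | 202 6-7 | 203 7-8 | 200 8-9 | 201 9-10 | 202 10-11 | 203 11-12 | 200 12-13 | 201 13-14 | 203 14-15 | 200 15-16 | 201 16-17 | 203 17-18 | 200 18-19 | 201 19-20 | 203 20-21 | 200 21-22 | 201 22-23 | 203 23-24 | 200 24-25 | 201 25-26 | 203 26-27 |
Completion: 200=25  201=26  202=11  203=27
Turnaround (C−A): 200=25  201=26  202=11  203=27
Turnaround(203) = completion − arrival = 27 − 0 = 27

27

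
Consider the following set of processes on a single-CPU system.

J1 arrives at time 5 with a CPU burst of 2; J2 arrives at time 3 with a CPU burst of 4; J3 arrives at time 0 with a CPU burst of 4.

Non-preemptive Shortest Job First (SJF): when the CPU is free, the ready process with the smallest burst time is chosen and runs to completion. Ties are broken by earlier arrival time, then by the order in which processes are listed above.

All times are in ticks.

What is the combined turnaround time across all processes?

14

Schedule: | J3 0-4 | J2 4-8 | J1 8-10 |
Completion: J1=10  J2=8  J3=4
Turnaround = completion − arrival: J1=5, J2=5, J3=4
Total turnaround = 5 + 5 + 4 = 14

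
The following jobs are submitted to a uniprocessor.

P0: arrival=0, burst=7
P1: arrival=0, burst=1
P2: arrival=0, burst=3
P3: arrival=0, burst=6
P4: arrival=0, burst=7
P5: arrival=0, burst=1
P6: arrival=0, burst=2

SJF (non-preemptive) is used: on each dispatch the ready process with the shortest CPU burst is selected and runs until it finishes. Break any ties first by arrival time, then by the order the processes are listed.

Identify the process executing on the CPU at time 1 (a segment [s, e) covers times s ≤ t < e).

Schedule: | P1 0-1 | P5 1-2 | P6 2-4 | P2 4-7 | P3 7-13 | P0 13-20 | P4 20-27 |
Completion: P0=20  P1=1  P2=7  P3=13  P4=27  P5=2  P6=4
Turnaround (C−A): P0=20  P1=1  P2=7  P3=13  P4=27  P5=2  P6=4

P5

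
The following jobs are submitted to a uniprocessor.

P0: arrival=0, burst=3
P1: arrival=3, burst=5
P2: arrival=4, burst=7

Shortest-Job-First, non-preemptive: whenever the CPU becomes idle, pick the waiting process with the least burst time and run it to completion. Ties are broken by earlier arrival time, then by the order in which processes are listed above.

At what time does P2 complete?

15

Timeline: | P0 0-3 | P1 3-8 | P2 8-15 |
Completion: P0=3  P1=8  P2=15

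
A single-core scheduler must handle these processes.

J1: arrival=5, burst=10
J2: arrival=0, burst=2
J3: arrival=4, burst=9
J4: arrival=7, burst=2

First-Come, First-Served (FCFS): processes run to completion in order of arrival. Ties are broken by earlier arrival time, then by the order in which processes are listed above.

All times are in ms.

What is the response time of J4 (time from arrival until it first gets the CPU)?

Gantt: | J2 0-2 | idle 2-4 | J3 4-13 | J1 13-23 | J4 23-25 |
Completion: J1=23  J2=2  J3=13  J4=25
Response(J4) = first start − arrival = 23 − 7 = 16

16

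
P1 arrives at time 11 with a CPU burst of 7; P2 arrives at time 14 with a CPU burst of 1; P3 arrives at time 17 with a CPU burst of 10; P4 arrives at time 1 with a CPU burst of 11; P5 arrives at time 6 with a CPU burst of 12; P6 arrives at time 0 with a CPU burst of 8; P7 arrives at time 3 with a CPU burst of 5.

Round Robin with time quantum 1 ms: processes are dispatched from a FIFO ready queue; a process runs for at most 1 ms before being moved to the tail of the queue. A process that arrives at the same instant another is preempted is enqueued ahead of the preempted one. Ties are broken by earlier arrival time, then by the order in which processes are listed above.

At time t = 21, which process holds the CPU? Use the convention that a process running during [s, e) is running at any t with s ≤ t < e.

Gantt: | P6 0-1 | P4 1-2 | P6 2-3 | P4 3-4 | P7 4-5 | P6 5-6 | P4 6-7 | P7 7-8 | P5 8-9 | P6 9-10 | P4 10-11 | P7 11-12 | P5 12-13 | P6 13-14 | P1 14-15 | P4 15-16 | P7 16-17 | P5 17-18 | P2 18-19 | P6 19-20 | P1 20-21 | P4 21-22 | P3 22-23 | P7 23-24 | P5 24-25 | P6 25-26 | P1 26-27 | P4 27-28 | P3 28-29 | P5 29-30 | P6 30-31 | P1 31-32 | P4 32-33 | P3 33-34 | P5 34-35 | P1 35-36 | P4 36-37 | P3 37-38 | P5 38-39 | P1 39-40 | P4 40-41 | P3 41-42 | P5 42-43 | P1 43-44 | P4 44-45 | P3 45-46 | P5 46-47 | P3 47-48 | P5 48-49 | P3 49-50 | P5 50-51 | P3 51-52 | P5 52-53 | P3 53-54 |
Completion: P1=44  P2=19  P3=54  P4=45  P5=53  P6=31  P7=24
Turnaround (C−A): P1=33  P2=5  P3=37  P4=44  P5=47  P6=31  P7=21

P4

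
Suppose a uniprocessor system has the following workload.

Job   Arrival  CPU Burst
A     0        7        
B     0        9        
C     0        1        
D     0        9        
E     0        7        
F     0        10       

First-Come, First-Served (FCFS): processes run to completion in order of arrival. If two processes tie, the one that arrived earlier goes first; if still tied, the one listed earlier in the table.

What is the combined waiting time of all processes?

Timeline: | A 0-7 | B 7-16 | C 16-17 | D 17-26 | E 26-33 | F 33-43 |
Completion: A=7  B=16  C=17  D=26  E=33  F=43
Waiting = turnaround − burst: A=0, B=7, C=16, D=17, E=26, F=33
Total waiting = 0 + 7 + 16 + 17 + 26 + 33 = 99

99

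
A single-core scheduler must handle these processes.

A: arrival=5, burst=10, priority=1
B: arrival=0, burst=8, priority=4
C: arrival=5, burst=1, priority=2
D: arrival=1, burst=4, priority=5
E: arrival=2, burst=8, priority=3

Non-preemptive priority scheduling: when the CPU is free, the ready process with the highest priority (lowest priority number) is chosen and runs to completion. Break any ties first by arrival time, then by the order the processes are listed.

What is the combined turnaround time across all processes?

90

Schedule: | B 0-8 | A 8-18 | C 18-19 | E 19-27 | D 27-31 |
Completion: A=18  B=8  C=19  D=31  E=27
Turnaround = completion − arrival: A=13, B=8, C=14, D=30, E=25
Total turnaround = 13 + 8 + 14 + 30 + 25 = 90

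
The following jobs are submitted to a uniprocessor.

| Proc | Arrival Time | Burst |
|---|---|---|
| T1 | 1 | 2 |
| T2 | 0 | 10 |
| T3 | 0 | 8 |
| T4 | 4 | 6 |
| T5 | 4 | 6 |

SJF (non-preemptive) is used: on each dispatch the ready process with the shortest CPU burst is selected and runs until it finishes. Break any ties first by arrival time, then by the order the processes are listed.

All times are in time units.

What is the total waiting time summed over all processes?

47

Gantt: | T3 0-8 | T1 8-10 | T4 10-16 | T5 16-22 | T2 22-32 |
Completion: T1=10  T2=32  T3=8  T4=16  T5=22
Turnaround (C−A): T1=9  T2=32  T3=8  T4=12  T5=18
Waiting = turnaround − burst: T1=7, T2=22, T3=0, T4=6, T5=12
Total waiting = 7 + 22 + 0 + 6 + 12 = 47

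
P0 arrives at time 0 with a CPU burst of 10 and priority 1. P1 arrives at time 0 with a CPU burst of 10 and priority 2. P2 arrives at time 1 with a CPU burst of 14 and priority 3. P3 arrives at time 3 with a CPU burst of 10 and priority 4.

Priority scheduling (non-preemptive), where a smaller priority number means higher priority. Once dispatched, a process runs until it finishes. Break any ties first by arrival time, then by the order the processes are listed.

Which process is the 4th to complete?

Timeline: | P0 0-10 | P1 10-20 | P2 20-34 | P3 34-44 |
Completion: P0=10  P1=20  P2=34  P3=44
Finish order: P0 → P1 → P2 → P3

P3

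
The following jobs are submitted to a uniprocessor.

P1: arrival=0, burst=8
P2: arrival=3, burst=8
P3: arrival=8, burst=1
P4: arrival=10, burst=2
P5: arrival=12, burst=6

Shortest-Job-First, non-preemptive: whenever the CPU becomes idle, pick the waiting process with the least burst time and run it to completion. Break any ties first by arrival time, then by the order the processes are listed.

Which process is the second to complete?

P3

Timeline: | P1 0-8 | P3 8-9 | P2 9-17 | P4 17-19 | P5 19-25 |
Completion: P1=8  P2=17  P3=9  P4=19  P5=25
Turnaround (C−A): P1=8  P2=14  P3=1  P4=9  P5=13
Finish order: P1 → P3 → P2 → P4 → P5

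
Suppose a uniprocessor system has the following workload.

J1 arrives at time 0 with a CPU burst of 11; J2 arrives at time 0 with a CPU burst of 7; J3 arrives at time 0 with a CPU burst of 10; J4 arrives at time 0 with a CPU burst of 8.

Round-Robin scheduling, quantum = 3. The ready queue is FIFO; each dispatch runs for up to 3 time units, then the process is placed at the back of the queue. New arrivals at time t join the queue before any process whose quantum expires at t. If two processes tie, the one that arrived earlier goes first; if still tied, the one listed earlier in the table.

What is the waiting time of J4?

25

Gantt: | J1 0-3 | J2 3-6 | J3 6-9 | J4 9-12 | J1 12-15 | J2 15-18 | J3 18-21 | J4 21-24 | J1 24-27 | J2 27-28 | J3 28-31 | J4 31-33 | J1 33-35 | J3 35-36 |
Completion: J1=35  J2=28  J3=36  J4=33
Waiting(J4) = turnaround − burst = 33 − 8 = 25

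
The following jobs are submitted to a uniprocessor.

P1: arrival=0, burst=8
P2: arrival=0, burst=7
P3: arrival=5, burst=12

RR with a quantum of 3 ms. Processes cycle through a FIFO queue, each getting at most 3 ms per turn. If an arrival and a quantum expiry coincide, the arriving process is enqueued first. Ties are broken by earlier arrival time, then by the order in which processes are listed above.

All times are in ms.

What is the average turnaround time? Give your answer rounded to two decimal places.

Gantt: | P1 0-3 | P2 3-6 | P1 6-9 | P3 9-12 | P2 12-15 | P1 15-17 | P3 17-20 | P2 20-21 | P3 21-27 |
Completion: P1=17  P2=21  P3=27
Turnaround (C−A): P1=17  P2=21  P3=22
Turnaround times: P1=17, P2=21, P3=22
Average turnaround = (17+21+22) / 3 = 60/3 = 20.00

20.00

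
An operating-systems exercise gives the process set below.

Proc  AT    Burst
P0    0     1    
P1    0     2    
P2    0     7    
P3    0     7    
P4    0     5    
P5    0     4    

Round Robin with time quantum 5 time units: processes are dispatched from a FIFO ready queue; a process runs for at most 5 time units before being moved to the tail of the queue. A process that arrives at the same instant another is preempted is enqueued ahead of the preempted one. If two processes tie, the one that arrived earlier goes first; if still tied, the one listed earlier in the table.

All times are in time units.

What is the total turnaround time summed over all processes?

Gantt: | P0 0-1 | P1 1-3 | P2 3-8 | P3 8-13 | P4 13-18 | P5 18-22 | P2 22-24 | P3 24-26 |
Completion: P0=1  P1=3  P2=24  P3=26  P4=18  P5=22
Turnaround = completion − arrival: P0=1, P1=3, P2=24, P3=26, P4=18, P5=22
Total turnaround = 1 + 3 + 24 + 26 + 18 + 22 = 94

94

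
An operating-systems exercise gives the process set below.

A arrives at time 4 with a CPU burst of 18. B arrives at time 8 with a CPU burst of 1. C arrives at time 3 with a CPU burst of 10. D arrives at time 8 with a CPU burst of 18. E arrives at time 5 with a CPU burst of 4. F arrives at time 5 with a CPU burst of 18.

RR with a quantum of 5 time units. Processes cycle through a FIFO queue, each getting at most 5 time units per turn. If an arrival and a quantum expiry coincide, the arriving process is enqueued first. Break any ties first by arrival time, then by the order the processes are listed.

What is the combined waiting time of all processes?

178

Gantt: | idle 0-3 | C 3-8 | A 8-13 | E 13-17 | F 17-22 | B 22-23 | D 23-28 | C 28-33 | A 33-38 | F 38-43 | D 43-48 | A 48-53 | F 53-58 | D 58-63 | A 63-66 | F 66-69 | D 69-72 |
Completion: A=66  B=23  C=33  D=72  E=17  F=69
Turnaround (C−A): A=62  B=15  C=30  D=64  E=12  F=64
Waiting = turnaround − burst: A=44, B=14, C=20, D=46, E=8, F=46
Total waiting = 44 + 14 + 20 + 46 + 8 + 46 = 178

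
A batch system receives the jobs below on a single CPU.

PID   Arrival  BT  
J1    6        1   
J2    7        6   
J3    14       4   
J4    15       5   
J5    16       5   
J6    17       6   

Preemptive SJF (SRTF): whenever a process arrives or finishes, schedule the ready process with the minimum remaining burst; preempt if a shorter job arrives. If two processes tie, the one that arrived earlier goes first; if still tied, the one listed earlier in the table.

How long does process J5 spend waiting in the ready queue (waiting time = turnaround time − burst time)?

Timeline: | idle 0-6 | J1 6-7 | J2 7-13 | idle 13-14 | J3 14-18 | J4 18-23 | J5 23-28 | J6 28-34 |
Completion: J1=7  J2=13  J3=18  J4=23  J5=28  J6=34
Turnaround (C−A): J1=1  J2=6  J3=4  J4=8  J5=12  J6=17
Waiting(J5) = turnaround − burst = 12 − 5 = 7

7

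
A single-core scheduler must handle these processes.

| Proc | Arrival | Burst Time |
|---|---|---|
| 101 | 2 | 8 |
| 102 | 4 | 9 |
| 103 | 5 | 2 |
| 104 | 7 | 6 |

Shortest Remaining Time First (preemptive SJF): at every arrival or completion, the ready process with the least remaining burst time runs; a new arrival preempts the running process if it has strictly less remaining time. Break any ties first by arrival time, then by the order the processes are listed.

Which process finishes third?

Schedule: | idle 0-2 | 101 2-5 | 103 5-7 | 101 7-12 | 104 12-18 | 102 18-27 |
Completion: 101=12  102=27  103=7  104=18
Turnaround (C−A): 101=10  102=23  103=2  104=11
Finish order: 103 → 101 → 104 → 102

104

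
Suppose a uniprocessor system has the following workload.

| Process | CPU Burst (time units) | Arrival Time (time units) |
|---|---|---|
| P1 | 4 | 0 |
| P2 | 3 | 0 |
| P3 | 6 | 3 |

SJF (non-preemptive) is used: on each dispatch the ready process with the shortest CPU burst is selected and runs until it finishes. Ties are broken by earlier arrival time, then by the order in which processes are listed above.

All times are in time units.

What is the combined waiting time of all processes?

7

Gantt: | P2 0-3 | P1 3-7 | P3 7-13 |
Completion: P1=7  P2=3  P3=13
Waiting = turnaround − burst: P1=3, P2=0, P3=4
Total waiting = 3 + 0 + 4 = 7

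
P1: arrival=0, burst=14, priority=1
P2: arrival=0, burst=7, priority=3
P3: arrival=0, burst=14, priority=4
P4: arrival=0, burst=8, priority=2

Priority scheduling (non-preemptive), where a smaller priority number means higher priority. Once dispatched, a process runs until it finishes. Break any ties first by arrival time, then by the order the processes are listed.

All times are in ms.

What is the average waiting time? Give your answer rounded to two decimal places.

Schedule: | P1 0-14 | P4 14-22 | P2 22-29 | P3 29-43 |
Completion: P1=14  P2=29  P3=43  P4=22
Waiting times: P1=0, P2=22, P3=29, P4=14
Average waiting = (0+22+29+14) / 4 = 65/4 = 16.25

16.25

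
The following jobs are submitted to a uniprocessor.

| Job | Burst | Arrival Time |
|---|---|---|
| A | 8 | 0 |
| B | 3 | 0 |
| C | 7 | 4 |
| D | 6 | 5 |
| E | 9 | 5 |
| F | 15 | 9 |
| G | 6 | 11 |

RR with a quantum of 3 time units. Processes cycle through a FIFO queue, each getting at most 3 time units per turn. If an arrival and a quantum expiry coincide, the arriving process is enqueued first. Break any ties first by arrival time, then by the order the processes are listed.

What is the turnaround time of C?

Timeline: | A 0-3 | B 3-6 | A 6-9 | C 9-12 | D 12-15 | E 15-18 | F 18-21 | A 21-23 | G 23-26 | C 26-29 | D 29-32 | E 32-35 | F 35-38 | G 38-41 | C 41-42 | E 42-45 | F 45-54 |
Completion: A=23  B=6  C=42  D=32  E=45  F=54  G=41
Turnaround(C) = completion − arrival = 42 − 4 = 38

38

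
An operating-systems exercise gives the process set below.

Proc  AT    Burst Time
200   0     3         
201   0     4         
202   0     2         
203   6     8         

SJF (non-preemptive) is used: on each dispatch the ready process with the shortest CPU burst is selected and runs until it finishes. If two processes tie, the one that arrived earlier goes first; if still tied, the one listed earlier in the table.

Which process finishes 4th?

203

Gantt: | 202 0-2 | 200 2-5 | 201 5-9 | 203 9-17 |
Completion: 200=5  201=9  202=2  203=17
Finish order: 202 → 200 → 201 → 203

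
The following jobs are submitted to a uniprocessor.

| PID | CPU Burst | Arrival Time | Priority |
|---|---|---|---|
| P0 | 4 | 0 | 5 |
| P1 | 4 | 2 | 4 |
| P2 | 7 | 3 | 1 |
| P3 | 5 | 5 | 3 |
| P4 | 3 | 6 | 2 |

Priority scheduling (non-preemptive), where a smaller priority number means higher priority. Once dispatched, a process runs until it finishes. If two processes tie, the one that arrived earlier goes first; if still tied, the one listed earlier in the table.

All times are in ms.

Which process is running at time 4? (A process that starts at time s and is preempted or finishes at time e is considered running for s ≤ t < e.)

Schedule: | P0 0-4 | P2 4-11 | P4 11-14 | P3 14-19 | P1 19-23 |
Completion: P0=4  P1=23  P2=11  P3=19  P4=14
Turnaround (C−A): P0=4  P1=21  P2=8  P3=14  P4=8

P2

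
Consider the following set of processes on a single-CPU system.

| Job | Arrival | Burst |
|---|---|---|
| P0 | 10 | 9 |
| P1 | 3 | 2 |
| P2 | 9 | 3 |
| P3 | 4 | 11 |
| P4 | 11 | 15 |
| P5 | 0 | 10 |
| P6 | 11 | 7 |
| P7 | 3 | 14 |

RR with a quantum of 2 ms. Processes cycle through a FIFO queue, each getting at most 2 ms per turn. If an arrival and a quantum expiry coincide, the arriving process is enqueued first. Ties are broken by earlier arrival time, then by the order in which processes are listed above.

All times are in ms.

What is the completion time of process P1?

Gantt: | P5 0-4 | P1 4-6 | P7 6-8 | P3 8-10 | P5 10-12 | P7 12-14 | P2 14-16 | P0 16-18 | P3 18-20 | P4 20-22 | P6 22-24 | P5 24-26 | P7 26-28 | P2 28-29 | P0 29-31 | P3 31-33 | P4 33-35 | P6 35-37 | P5 37-39 | P7 39-41 | P0 41-43 | P3 43-45 | P4 45-47 | P6 47-49 | P7 49-51 | P0 51-53 | P3 53-55 | P4 55-57 | P6 57-58 | P7 58-60 | P0 60-61 | P3 61-62 | P4 62-64 | P7 64-66 | P4 66-71 |
Completion: P0=61  P1=6  P2=29  P3=62  P4=71  P5=39  P6=58  P7=66
Turnaround (C−A): P0=51  P1=3  P2=20  P3=58  P4=60  P5=39  P6=47  P7=63

6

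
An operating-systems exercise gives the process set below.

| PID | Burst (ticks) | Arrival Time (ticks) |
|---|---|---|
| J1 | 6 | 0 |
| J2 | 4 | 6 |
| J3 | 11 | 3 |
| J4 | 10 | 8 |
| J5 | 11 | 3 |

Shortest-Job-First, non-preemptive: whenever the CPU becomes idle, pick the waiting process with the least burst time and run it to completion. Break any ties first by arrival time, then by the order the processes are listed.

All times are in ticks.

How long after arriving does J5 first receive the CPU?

Timeline: | J1 0-6 | J2 6-10 | J4 10-20 | J3 20-31 | J5 31-42 |
Completion: J1=6  J2=10  J3=31  J4=20  J5=42
Response(J5) = first start − arrival = 31 − 3 = 28

28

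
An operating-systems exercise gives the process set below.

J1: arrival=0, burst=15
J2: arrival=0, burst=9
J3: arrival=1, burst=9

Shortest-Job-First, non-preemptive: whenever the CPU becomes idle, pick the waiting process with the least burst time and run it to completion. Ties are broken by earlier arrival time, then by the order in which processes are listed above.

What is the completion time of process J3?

18

Schedule: | J2 0-9 | J3 9-18 | J1 18-33 |
Completion: J1=33  J2=9  J3=18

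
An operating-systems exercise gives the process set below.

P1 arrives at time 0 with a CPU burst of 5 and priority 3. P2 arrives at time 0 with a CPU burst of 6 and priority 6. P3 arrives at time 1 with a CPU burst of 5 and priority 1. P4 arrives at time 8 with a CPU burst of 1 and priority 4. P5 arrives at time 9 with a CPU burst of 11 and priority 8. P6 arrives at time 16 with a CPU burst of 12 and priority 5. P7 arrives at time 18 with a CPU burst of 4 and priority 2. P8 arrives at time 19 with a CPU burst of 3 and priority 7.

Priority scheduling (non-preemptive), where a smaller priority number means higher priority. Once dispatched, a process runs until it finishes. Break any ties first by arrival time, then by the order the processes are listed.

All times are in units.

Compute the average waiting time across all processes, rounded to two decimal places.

8.75

Schedule: | P1 0-5 | P3 5-10 | P4 10-11 | P2 11-17 | P6 17-29 | P7 29-33 | P8 33-36 | P5 36-47 |
Completion: P1=5  P2=17  P3=10  P4=11  P5=47  P6=29  P7=33  P8=36
Waiting times: P1=0, P2=11, P3=4, P4=2, P5=27, P6=1, P7=11, P8=14
Average waiting = (0+11+4+2+27+1+11+14) / 8 = 70/8 = 8.75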